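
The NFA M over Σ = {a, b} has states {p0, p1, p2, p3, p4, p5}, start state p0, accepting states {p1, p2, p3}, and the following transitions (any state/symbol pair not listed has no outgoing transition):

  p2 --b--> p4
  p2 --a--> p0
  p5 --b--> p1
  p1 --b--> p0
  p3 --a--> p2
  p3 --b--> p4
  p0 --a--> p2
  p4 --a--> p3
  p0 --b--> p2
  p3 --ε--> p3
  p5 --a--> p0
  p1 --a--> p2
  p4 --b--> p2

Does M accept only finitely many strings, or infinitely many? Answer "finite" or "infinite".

State p0 is reachable from the start and can reach an accepting state, and it lies on the cycle p0 → p2 → p0.
Traversing that cycle any number of times yields accepted strings of unbounded length, so the language is infinite.

infinite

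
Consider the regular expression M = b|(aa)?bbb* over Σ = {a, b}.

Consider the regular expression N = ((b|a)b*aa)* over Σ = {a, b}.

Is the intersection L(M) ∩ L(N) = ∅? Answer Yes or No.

Yes

Converting the expression M to a DFA (subset construction, then merging equivalent states) gives the minimal DFA with states {m0, m1, m2, m3, m4, m5}, start state m0, accepting states {m2} and transitions m0: a→m1, b→m2; m1: a→m3, b→m4; m2: a→m4, b→m2; m3: a→m4, b→m5; m4: a→m4, b→m4; m5: a→m4, b→m2.
Converting the expression N to a DFA (subset construction, then merging equivalent states) gives the minimal DFA with states {n0, n1, n2, n3}, start state n0, accepting states {n0} and transitions n0: a→n1, b→n1; n1: a→n2, b→n1; n2: a→n0, b→n3; n3: a→n3, b→n3.
Exploring the product automaton M × N from the start pair (m0, n0), following both machines on each input symbol, reaches 10 state pairs: (m0, n0), (m1, n1), (m2, n1), (m3, n2), (m4, n1), (m4, n2), (m4, n0), (m5, n3), (m4, n3), (m2, n3).
M accepts in {m2} and N accepts in {n0}; no reachable pair has both components accepting, so no string drives both machines to acceptance simultaneously and L(M) ∩ L(N) = ∅.
So no string is accepted by both, and the intersection is empty.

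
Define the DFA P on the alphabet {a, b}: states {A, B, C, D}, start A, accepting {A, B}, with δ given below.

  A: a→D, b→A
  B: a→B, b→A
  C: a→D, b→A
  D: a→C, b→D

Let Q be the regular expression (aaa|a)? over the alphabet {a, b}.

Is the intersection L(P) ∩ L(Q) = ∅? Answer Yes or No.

The empty string ε is accepted by both P and Q.
Hence L(P) ∩ L(Q) ≠ ∅.

No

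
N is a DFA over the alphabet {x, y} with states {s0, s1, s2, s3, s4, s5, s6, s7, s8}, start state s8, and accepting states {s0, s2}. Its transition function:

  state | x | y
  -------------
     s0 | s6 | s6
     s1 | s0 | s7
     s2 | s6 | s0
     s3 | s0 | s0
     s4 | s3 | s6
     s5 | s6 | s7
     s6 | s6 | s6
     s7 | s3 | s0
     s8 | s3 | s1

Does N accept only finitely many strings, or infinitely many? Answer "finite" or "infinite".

The useful states (reachable from s8 and able to reach an accepting state) are {s0, s1, s3, s7, s8}.
Restricted to these states the transition graph has no cycle, so every accepting path has bounded length and L is finite.

finite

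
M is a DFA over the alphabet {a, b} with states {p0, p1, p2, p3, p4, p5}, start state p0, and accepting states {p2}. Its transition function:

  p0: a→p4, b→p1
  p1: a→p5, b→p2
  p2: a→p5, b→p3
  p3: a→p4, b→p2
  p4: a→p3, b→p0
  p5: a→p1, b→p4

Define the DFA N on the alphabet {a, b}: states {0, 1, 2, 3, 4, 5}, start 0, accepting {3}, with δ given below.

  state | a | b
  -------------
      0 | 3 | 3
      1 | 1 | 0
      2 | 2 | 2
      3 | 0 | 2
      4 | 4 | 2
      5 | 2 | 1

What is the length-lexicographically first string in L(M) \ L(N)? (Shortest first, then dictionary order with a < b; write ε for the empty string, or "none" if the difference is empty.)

The string bb is accepted by M but not by N.
No shorter string lies in the difference, and bb is the lexicographically first length-2 string in L(M) \ L(N).

bb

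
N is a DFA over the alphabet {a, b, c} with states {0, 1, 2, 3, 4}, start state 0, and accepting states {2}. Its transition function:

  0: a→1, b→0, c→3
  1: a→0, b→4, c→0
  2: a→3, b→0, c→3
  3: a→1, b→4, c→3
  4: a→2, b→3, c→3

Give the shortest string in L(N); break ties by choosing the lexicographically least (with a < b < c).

A breadth-first search from 0 reaches an accepting state first via the path 0 → 1 → 4 → 2 on input aba.
No string of length < 3 is accepted (BFS exhausts all shorter strings without reaching an accepting state), and aba is the lexicographically least accepting string of length 3.

aba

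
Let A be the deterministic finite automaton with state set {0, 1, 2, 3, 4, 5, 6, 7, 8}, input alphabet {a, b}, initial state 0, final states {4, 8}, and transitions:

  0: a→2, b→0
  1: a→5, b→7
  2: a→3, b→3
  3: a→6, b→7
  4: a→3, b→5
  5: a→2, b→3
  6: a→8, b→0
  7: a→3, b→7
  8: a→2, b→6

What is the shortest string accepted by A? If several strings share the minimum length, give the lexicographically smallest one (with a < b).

aaaa

A breadth-first search from 0 reaches an accepting state first via the path 0 → 2 → 3 → 6 → 8 on input aaaa.
No string of length < 4 is accepted (BFS exhausts all shorter strings without reaching an accepting state), and aaaa is the lexicographically least accepting string of length 4.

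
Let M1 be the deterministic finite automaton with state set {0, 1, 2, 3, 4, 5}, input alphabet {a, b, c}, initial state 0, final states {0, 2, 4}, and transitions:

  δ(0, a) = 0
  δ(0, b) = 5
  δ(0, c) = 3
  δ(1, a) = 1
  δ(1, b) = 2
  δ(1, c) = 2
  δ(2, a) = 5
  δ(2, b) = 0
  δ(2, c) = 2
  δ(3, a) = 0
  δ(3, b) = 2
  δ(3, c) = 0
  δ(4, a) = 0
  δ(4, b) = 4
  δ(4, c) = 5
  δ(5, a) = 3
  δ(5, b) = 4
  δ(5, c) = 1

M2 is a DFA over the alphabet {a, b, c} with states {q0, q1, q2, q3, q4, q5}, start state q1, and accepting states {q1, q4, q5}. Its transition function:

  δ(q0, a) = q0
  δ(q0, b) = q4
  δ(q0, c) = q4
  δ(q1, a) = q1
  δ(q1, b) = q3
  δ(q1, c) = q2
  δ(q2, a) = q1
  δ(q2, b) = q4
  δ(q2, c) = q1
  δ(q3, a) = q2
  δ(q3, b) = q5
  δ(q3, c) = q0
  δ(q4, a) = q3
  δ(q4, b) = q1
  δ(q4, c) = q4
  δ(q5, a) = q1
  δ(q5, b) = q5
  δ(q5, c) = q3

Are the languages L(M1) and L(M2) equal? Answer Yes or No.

Yes

Exploring the product automaton M1 × M2 from the start pair (0, q1), following both machines on each input symbol, reaches 6 state pairs: (0, q1), (5, q3), (3, q2), (4, q5), (1, q0), (2, q4).
M1 accepts in {0, 2, 4} and M2 accepts in {q1, q4, q5}. In every reachable pair the two components are either both accepting — (0, q1), (4, q5), (2, q4) — or both non-accepting, so no string is accepted by exactly one of the machines: L(M1) \ L(M2) and L(M2) \ L(M1) are both empty.
Hence every string is accepted by M1 iff it is accepted by M2, and the two languages coincide.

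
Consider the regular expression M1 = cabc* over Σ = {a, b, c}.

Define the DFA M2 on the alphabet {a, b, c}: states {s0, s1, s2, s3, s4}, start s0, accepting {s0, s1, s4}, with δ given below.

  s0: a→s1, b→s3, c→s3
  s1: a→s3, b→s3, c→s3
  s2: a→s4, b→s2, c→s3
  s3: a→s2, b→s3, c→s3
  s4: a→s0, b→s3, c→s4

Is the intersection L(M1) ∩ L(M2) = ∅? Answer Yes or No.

Converting the expression M1 to a DFA (subset construction, then merging equivalent states) gives the minimal DFA with states {r0, r1, r2, r3, r4}, start state r0, accepting states {r4} and transitions r0: a→r1, b→r1, c→r2; r1: a→r1, b→r1, c→r1; r2: a→r3, b→r1, c→r1; r3: a→r1, b→r4, c→r1; r4: a→r1, b→r1, c→r4.
Exploring the product automaton M1 × M2 from the start pair (r0, s0), following both machines on each input symbol, reaches 10 state pairs: (r0, s0), (r1, s1), (r1, s3), (r2, s3), (r1, s2), (r3, s2), (r1, s4), (r4, s2), (r1, s0), (r4, s3).
M1 accepts in {r4} and M2 accepts in {s0, s1, s4}; no reachable pair has both components accepting, so no string drives both machines to acceptance simultaneously and L(M1) ∩ L(M2) = ∅.
So no string is accepted by both, and the intersection is empty.

Yes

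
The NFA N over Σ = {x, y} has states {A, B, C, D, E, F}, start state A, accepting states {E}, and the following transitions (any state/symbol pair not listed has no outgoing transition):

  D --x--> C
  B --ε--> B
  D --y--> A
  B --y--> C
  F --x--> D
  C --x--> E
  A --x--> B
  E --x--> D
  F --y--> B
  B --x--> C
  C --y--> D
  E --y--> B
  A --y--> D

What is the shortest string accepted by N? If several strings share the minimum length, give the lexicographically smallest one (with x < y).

xxx

A breadth-first search from A reaches an accepting state first via the path A → B → C → E on input xxx.
No string of length < 3 is accepted (BFS exhausts all shorter strings without reaching an accepting state), and xxx is the lexicographically least accepting string of length 3.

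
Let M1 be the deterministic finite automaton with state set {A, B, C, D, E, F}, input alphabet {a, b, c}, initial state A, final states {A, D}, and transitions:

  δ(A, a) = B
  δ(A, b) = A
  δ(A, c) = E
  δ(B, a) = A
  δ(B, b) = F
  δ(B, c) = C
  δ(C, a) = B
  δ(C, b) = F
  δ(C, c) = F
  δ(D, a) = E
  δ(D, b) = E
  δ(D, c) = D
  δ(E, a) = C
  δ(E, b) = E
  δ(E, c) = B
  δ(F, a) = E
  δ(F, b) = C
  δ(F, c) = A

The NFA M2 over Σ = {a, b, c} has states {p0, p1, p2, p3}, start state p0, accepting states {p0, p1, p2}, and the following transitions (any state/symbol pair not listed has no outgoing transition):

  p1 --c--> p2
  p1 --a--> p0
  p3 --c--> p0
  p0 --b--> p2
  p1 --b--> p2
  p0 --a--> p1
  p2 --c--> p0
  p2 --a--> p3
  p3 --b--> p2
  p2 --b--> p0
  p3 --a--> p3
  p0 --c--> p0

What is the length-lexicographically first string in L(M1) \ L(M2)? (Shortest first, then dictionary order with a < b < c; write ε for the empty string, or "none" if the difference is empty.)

baa

The string baa is accepted by M1 but not by M2.
No shorter string lies in the difference, and baa is the lexicographically first length-3 string in L(M1) \ L(M2).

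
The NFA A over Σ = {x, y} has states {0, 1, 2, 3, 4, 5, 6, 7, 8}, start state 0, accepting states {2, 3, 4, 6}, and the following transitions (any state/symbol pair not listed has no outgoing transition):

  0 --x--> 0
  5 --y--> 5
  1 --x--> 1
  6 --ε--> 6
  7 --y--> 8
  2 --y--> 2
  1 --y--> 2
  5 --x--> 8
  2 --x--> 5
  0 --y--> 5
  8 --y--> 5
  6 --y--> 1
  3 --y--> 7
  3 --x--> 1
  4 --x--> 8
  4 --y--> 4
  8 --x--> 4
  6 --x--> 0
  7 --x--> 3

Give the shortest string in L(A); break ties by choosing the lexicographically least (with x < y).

yxx

A breadth-first search from 0 reaches an accepting state first via the path 0 → 5 → 8 → 4 on input yxx.
No string of length < 3 is accepted (BFS exhausts all shorter strings without reaching an accepting state), and yxx is the lexicographically least accepting string of length 3.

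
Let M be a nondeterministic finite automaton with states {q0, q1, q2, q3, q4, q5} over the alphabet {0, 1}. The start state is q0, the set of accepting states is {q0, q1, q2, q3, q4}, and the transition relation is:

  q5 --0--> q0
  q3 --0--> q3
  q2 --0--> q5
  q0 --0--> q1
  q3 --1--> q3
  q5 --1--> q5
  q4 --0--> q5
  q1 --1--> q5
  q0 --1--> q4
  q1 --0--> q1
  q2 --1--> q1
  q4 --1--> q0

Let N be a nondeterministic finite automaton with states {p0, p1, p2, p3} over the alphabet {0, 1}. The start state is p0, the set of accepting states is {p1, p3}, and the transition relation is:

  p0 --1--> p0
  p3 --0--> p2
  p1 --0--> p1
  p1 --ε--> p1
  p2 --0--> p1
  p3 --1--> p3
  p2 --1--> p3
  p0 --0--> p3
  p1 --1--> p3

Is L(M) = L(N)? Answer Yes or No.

The empty string ε is accepted by M but rejected by N.
So L(M) ≠ L(N).

No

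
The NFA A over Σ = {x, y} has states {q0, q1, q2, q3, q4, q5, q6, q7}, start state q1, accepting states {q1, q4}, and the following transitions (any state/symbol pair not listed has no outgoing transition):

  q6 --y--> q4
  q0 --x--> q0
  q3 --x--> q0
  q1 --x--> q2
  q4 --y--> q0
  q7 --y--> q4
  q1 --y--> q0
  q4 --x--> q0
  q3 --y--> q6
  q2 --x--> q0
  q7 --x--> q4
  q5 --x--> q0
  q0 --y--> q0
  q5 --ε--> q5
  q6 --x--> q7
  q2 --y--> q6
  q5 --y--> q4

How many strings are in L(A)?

The useful subgraph on states {q1, q2, q4, q6, q7} is acyclic, so L(A) is finite; the longest accepting path visits 5 useful states, giving maximum string length 4.
Counting accepting paths from q1 by length: 1 of length 0, 1 of length 3, 2 of length 4. Total 4.

4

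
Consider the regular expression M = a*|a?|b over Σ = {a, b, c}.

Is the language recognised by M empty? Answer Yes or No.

The empty string ε matches the expression, so it belongs to L(M).
Since L(M) contains at least one string, it is not empty.

No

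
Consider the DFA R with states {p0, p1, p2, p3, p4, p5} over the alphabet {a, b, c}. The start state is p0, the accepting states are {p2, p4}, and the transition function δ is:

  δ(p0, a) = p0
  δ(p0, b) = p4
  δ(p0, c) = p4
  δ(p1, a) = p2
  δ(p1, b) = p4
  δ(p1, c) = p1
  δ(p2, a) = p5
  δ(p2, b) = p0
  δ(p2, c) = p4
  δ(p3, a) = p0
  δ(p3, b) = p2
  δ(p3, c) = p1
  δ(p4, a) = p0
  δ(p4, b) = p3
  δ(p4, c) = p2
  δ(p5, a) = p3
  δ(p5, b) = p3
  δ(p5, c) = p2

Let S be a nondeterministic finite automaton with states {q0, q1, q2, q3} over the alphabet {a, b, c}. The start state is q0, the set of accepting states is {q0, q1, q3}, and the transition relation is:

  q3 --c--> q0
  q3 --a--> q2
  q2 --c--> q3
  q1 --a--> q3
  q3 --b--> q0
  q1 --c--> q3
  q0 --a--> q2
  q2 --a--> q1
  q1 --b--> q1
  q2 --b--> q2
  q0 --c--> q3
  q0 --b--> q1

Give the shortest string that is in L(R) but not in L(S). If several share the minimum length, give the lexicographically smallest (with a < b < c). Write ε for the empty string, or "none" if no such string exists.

The string ab is accepted by R but not by S.
No shorter string lies in the difference, and ab is the lexicographically first length-2 string in L(R) \ L(S).

ab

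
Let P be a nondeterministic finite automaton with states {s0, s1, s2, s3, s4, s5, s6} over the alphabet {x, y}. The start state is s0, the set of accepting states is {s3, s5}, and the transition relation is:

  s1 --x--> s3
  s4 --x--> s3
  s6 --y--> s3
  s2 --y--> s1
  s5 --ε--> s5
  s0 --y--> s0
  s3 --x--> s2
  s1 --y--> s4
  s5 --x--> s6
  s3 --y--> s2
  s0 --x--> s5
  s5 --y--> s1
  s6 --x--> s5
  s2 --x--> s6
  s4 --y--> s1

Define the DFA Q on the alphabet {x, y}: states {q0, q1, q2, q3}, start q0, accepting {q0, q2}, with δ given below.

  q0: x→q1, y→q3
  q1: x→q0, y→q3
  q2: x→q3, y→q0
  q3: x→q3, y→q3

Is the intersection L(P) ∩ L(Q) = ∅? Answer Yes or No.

Yes

Exploring the product automaton P × Q from the start pair (s0, q0), following both machines on each input symbol, reaches 10 state pairs: (s0, q0), (s5, q1), (s0, q3), (s6, q0), (s1, q3), (s5, q3), (s3, q3), (s4, q3), (s6, q3), (s2, q3).
P accepts in {s3, s5} and Q accepts in {q0, q2}; no reachable pair has both components accepting, so no string drives both machines to acceptance simultaneously and L(P) ∩ L(Q) = ∅.
So no string is accepted by both, and the intersection is empty.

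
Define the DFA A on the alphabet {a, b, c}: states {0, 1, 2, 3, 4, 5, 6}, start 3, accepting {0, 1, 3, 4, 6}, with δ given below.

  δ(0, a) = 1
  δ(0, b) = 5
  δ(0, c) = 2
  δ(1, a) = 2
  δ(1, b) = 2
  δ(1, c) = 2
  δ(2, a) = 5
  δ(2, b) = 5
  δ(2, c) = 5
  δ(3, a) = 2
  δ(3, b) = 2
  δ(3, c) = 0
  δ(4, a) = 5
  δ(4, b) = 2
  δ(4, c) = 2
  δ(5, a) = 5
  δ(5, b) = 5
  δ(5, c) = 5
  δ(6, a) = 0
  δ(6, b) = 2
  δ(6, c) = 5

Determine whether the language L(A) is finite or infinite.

finite

The useful states (reachable from 3 and able to reach an accepting state) are {0, 1, 3}.
Restricted to these states the transition graph has no cycle, so every accepting path has bounded length and L is finite.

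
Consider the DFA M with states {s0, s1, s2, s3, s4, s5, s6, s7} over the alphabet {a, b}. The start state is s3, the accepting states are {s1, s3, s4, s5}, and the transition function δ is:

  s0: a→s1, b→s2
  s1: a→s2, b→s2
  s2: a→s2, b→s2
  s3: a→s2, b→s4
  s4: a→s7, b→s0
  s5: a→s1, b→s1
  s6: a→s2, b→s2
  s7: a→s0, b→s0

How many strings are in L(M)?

The useful subgraph on states {s0, s1, s3, s4, s7} is acyclic, so L(M) is finite; the longest accepting path visits 5 useful states, giving maximum string length 4.
Counting accepting paths from s3 by length: 1 of length 0, 1 of length 1, 1 of length 3, 2 of length 4. Total 5.

5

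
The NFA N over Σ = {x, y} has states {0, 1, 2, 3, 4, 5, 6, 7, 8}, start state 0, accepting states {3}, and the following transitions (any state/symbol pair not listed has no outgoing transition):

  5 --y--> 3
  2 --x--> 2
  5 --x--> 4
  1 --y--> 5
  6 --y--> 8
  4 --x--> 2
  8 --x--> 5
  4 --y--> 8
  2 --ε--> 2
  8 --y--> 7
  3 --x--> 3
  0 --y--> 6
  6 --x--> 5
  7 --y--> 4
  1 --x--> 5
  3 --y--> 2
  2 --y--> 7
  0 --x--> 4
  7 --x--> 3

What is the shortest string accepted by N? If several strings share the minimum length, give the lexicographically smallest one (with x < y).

A breadth-first search from 0 reaches an accepting state first via the path 0 → 6 → 5 → 3 on input yxy.
No string of length < 3 is accepted (BFS exhausts all shorter strings without reaching an accepting state), and yxy is the lexicographically least accepting string of length 3.

yxy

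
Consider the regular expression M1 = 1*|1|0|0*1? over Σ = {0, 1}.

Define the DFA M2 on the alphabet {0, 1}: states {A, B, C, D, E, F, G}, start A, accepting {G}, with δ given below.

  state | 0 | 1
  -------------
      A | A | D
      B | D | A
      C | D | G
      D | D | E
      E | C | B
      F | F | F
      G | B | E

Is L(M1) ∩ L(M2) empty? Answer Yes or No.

Yes

Converting the expression M1 to a DFA (subset construction, then merging equivalent states) gives the minimal DFA with states {r0, r1, r2, r3, r4}, start state r0, accepting states {r0, r1, r2, r3} and transitions r0: 0→r1, 1→r2; r1: 0→r1, 1→r3; r2: 0→r4, 1→r2; r3: 0→r4, 1→r4; r4: 0→r4, 1→r4.
Exploring the product automaton M1 × M2 from the start pair (r0, A), following both machines on each input symbol, reaches 13 state pairs: (r0, A), (r1, A), (r2, D), (r3, D), (r4, D), (r2, E), (r4, E), (r4, C), (r2, B), (r4, B), (r4, G), (r2, A), (r4, A).
M1 accepts in {r0, r1, r2, r3} and M2 accepts in {G}; no reachable pair has both components accepting, so no string drives both machines to acceptance simultaneously and L(M1) ∩ L(M2) = ∅.
So no string is accepted by both, and the intersection is empty.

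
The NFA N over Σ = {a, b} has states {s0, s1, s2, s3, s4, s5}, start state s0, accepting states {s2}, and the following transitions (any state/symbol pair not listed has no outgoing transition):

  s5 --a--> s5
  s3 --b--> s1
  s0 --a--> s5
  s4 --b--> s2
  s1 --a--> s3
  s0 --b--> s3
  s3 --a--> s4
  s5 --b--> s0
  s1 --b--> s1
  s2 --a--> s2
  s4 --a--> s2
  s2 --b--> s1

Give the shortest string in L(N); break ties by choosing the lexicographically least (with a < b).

baa

A breadth-first search from s0 reaches an accepting state first via the path s0 → s3 → s4 → s2 on input baa.
No string of length < 3 is accepted (BFS exhausts all shorter strings without reaching an accepting state), and baa is the lexicographically least accepting string of length 3.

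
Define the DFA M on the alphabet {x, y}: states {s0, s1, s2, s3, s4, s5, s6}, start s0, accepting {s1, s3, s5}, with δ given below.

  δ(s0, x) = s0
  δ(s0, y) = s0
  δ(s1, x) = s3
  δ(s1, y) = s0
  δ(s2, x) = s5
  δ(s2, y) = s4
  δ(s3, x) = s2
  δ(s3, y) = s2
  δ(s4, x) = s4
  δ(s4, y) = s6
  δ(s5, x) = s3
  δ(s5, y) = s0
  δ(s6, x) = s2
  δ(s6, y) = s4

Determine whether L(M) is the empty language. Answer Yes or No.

The states reachable from the start state are {s0}.
None of the accepting states {s1, s3, s5} is reachable, so no string is accepted and L(M) = ∅.

Yes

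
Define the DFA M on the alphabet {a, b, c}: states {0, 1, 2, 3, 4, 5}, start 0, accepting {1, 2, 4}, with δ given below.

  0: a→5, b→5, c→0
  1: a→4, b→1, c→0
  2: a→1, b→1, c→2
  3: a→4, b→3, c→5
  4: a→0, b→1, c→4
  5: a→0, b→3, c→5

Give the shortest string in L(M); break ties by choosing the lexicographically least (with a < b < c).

A breadth-first search from 0 reaches an accepting state first via the path 0 → 5 → 3 → 4 on input aba.
No string of length < 3 is accepted (BFS exhausts all shorter strings without reaching an accepting state), and aba is the lexicographically least accepting string of length 3.

aba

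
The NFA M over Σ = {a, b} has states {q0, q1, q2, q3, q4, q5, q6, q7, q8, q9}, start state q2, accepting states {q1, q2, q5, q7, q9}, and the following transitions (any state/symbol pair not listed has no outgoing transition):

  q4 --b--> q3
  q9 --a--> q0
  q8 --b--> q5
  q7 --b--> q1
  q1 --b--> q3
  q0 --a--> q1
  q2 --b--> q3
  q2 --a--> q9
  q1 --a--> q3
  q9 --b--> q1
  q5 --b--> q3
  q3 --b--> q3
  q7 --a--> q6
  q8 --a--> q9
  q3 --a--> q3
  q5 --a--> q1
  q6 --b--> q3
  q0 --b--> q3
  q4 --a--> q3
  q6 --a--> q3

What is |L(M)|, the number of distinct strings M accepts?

4

The useful subgraph on states {q0, q1, q2, q9} is acyclic, so L(M) is finite; the longest accepting path visits 4 useful states, giving maximum string length 3.
Counting accepting paths from q2 by length: 1 of length 0, 1 of length 1, 1 of length 2, 1 of length 3. Total 4.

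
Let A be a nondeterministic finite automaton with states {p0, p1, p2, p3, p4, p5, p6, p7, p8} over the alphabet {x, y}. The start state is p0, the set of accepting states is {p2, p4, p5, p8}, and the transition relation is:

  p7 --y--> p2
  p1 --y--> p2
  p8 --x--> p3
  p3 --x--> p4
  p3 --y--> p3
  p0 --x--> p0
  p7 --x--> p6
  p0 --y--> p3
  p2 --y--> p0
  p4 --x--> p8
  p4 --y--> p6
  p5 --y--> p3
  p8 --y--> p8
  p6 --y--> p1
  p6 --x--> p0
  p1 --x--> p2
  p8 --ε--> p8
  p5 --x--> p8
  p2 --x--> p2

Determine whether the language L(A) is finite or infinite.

infinite

State p0 is reachable from the start and can reach an accepting state, and it lies on the cycle p0 → p0.
Traversing that cycle any number of times yields accepted strings of unbounded length, so the language is infinite.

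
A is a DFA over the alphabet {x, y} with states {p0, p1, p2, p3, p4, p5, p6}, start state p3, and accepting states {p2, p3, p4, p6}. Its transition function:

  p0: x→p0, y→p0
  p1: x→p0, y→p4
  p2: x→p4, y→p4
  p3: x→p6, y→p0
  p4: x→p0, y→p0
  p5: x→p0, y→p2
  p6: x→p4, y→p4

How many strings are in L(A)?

4

The useful subgraph on states {p3, p4, p6} is acyclic, so L(A) is finite; the longest accepting path visits 3 useful states, giving maximum string length 2.
Counting accepting paths from p3 by length: 1 of length 0, 1 of length 1, 2 of length 2. Total 4.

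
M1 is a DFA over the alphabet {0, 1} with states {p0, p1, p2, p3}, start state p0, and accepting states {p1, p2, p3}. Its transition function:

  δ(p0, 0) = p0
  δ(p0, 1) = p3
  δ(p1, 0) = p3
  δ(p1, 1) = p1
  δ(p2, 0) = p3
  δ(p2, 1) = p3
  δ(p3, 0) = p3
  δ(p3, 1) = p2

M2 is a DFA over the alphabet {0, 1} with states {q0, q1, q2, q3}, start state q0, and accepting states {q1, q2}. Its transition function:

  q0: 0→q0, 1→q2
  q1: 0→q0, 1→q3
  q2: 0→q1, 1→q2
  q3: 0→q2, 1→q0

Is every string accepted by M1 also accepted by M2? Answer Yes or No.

No

The string 100 is in L(M1) but not in L(M2).
So L(M1) ⊄ L(M2).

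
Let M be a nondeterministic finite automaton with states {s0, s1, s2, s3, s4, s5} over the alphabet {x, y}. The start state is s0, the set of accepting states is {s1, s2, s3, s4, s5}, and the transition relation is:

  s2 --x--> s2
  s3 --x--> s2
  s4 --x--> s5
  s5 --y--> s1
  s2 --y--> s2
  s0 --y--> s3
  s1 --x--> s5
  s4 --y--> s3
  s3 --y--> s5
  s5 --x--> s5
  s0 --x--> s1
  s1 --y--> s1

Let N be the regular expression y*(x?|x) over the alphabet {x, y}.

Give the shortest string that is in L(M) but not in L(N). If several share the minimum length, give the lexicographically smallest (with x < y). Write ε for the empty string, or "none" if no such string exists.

xx

The string xx is accepted by M but not by N.
No shorter string lies in the difference, and xx is the lexicographically first length-2 string in L(M) \ L(N).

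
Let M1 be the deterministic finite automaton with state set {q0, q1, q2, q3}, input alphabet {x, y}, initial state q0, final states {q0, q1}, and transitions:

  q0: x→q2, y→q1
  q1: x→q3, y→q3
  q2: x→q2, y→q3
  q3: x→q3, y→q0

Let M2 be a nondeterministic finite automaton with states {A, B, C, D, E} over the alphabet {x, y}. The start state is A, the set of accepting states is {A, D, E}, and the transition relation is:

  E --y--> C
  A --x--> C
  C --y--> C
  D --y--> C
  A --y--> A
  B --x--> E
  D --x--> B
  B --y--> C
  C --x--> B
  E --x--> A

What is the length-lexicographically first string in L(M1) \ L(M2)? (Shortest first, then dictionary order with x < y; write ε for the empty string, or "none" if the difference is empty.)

xyy

The string xyy is accepted by M1 but not by M2.
No shorter string lies in the difference, and xyy is the lexicographically first length-3 string in L(M1) \ L(M2).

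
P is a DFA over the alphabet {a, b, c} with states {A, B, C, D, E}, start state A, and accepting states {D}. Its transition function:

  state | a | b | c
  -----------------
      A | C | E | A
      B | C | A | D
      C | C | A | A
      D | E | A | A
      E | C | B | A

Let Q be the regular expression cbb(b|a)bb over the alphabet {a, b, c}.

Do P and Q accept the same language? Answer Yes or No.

No

The string bbc is accepted by P but rejected by Q.
So L(P) ≠ L(Q).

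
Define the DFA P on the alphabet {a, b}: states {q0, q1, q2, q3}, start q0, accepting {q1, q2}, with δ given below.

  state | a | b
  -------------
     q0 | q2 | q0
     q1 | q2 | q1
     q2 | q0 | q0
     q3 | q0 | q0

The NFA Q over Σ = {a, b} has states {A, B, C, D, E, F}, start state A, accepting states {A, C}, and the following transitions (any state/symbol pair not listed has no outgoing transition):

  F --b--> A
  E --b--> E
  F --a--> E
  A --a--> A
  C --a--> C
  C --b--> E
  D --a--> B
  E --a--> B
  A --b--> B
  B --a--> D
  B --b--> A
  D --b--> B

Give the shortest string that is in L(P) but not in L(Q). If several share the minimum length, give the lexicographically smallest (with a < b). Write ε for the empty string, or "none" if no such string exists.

ba

The string ba is accepted by P but not by Q.
No shorter string lies in the difference, and ba is the lexicographically first length-2 string in L(P) \ L(Q).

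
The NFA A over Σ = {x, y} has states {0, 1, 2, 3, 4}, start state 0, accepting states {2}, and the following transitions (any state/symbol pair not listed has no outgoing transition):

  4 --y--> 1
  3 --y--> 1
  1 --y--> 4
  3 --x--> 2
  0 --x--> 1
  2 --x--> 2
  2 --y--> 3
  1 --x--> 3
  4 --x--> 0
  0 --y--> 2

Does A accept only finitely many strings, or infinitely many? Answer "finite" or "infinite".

State 1 is reachable from the start and can reach an accepting state, and it lies on the cycle 1 → 3 → 1.
Traversing that cycle any number of times yields accepted strings of unbounded length, so the language is infinite.

infinite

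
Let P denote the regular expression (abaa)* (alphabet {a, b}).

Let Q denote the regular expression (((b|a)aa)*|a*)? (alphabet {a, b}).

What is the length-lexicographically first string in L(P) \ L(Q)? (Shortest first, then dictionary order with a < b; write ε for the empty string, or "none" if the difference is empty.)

abaa

The string abaa is accepted by P but not by Q.
No shorter string lies in the difference, and abaa is the lexicographically first length-4 string in L(P) \ L(Q).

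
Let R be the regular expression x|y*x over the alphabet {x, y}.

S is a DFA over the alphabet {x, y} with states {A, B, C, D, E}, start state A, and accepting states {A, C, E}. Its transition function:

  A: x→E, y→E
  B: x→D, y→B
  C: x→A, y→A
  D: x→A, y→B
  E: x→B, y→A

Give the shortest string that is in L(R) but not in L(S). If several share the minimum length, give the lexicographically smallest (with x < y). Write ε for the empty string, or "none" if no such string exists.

yx

The string yx is accepted by R but not by S.
No shorter string lies in the difference, and yx is the lexicographically first length-2 string in L(R) \ L(S).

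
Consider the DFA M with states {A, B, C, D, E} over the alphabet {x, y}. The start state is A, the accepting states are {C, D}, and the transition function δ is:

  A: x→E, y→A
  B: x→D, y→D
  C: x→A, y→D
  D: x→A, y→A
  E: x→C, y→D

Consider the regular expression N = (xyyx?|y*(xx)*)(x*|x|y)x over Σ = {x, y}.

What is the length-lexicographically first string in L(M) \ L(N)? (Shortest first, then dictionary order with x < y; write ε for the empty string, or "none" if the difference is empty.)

xy

The string xy is accepted by M but not by N.
No shorter string lies in the difference, and xy is the lexicographically first length-2 string in L(M) \ L(N).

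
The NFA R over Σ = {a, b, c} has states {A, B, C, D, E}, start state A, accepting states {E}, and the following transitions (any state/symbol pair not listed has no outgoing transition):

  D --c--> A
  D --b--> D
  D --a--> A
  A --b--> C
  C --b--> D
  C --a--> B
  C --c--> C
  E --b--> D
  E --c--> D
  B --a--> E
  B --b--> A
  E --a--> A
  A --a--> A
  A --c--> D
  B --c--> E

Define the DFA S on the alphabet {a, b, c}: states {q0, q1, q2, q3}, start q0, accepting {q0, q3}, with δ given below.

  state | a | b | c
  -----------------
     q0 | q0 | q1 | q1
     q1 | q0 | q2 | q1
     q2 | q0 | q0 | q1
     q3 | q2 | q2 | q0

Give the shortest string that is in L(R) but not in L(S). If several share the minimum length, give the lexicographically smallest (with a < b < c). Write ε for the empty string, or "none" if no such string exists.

The string bac is accepted by R but not by S.
No shorter string lies in the difference, and bac is the lexicographically first length-3 string in L(R) \ L(S).

bac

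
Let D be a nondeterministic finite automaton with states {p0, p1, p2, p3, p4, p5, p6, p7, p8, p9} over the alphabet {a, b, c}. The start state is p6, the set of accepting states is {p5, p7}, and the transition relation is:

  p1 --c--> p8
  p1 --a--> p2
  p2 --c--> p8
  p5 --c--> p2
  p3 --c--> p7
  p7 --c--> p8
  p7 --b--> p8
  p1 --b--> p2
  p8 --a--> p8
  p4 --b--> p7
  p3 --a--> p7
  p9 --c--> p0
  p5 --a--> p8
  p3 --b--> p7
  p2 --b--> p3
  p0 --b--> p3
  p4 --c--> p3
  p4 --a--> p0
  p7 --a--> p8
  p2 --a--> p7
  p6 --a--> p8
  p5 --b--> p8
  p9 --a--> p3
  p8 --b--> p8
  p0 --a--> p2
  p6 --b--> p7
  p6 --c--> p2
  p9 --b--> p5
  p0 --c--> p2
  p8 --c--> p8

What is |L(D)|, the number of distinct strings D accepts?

The useful subgraph on states {p2, p3, p6, p7} is acyclic, so L(D) is finite; the longest accepting path visits 4 useful states, giving maximum string length 3.
Counting accepting paths from p6 by length: 1 of length 1, 1 of length 2, 3 of length 3. Total 5.

5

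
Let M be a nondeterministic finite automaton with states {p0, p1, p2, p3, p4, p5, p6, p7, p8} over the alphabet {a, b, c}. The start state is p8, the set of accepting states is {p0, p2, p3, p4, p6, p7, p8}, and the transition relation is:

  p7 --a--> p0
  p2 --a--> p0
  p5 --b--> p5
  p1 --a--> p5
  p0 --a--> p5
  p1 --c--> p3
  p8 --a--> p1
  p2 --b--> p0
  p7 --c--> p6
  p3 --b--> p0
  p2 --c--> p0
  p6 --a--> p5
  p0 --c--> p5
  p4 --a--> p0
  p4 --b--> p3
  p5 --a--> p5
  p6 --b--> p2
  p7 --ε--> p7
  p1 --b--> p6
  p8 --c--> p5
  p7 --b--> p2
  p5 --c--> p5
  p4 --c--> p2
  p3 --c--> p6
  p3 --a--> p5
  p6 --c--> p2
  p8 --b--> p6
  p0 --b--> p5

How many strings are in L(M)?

The useful subgraph on states {p0, p1, p2, p3, p6, p8} is acyclic, so L(M) is finite; the longest accepting path visits 6 useful states, giving maximum string length 5.
Counting accepting paths from p8 by length: 1 of length 0, 1 of length 1, 4 of length 2, 10 of length 3, 8 of length 4, 6 of length 5. Total 30.

30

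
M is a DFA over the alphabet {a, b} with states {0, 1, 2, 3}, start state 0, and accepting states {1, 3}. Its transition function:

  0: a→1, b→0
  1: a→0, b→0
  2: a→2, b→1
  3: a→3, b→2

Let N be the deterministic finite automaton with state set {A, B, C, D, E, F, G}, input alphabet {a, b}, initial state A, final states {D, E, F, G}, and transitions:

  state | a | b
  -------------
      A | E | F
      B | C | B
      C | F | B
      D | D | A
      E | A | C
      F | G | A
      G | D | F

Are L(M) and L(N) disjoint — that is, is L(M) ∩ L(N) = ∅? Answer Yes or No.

The string a is accepted by both M and N.
Hence L(M) ∩ L(N) ≠ ∅.

No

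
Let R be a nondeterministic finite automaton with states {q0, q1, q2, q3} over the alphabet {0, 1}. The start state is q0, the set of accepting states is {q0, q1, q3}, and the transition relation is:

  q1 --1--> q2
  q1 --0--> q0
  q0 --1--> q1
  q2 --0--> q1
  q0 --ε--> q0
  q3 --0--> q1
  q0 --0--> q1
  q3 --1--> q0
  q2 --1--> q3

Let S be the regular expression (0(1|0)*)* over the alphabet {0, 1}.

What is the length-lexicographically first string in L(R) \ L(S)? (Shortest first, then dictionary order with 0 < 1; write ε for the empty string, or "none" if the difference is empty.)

1

The string 1 is accepted by R but not by S.
No shorter string lies in the difference, and 1 is the lexicographically first length-1 string in L(R) \ L(S).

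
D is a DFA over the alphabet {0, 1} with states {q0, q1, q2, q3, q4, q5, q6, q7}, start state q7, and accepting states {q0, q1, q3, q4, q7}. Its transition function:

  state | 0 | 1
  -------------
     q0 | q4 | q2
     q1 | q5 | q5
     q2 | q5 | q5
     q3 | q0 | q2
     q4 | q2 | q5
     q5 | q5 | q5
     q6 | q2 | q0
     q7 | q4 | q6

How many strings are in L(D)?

The useful subgraph on states {q0, q4, q6, q7} is acyclic, so L(D) is finite; the longest accepting path visits 4 useful states, giving maximum string length 3.
Counting accepting paths from q7 by length: 1 of length 0, 1 of length 1, 1 of length 2, 1 of length 3. Total 4.

4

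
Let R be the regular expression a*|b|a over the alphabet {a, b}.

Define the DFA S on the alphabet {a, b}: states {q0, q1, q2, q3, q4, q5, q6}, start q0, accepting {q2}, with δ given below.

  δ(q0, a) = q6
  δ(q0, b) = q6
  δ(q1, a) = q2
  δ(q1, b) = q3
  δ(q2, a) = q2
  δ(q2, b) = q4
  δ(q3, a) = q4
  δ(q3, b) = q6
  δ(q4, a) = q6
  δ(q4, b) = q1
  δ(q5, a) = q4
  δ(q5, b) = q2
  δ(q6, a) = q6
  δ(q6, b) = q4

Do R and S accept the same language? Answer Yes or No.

The empty string ε is accepted by R but rejected by S.
So L(R) ≠ L(S).

No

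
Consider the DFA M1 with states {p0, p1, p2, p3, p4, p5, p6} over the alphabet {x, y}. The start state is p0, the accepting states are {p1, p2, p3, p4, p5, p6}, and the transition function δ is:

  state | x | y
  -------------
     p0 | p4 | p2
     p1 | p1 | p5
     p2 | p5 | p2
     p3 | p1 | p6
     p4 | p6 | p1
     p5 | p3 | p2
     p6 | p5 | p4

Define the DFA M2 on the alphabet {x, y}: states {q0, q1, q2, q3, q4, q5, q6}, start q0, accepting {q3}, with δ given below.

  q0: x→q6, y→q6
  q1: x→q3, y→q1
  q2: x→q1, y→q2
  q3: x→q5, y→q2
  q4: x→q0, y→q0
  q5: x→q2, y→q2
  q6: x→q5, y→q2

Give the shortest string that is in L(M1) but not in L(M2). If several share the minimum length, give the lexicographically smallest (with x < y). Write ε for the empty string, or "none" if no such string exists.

x

The string x is accepted by M1 but not by M2.
No shorter string lies in the difference, and x is the lexicographically first length-1 string in L(M1) \ L(M2).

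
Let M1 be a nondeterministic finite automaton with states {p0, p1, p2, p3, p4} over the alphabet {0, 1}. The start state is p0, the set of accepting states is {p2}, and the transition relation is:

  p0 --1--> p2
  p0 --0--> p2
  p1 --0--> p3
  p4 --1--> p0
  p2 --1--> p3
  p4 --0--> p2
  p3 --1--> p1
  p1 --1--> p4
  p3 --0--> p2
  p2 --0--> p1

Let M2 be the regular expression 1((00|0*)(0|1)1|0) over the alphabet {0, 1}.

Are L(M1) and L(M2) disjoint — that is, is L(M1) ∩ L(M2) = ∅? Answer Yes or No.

Yes

Converting the expression M2 to a DFA (subset construction, then merging equivalent states) gives the minimal DFA with states {r0, r1, r2, r3, r4, r5, r6, r7}, start state r0, accepting states {r3, r6, r7} and transitions r0: 0→r1, 1→r2; r1: 0→r1, 1→r1; r2: 0→r3, 1→r4; r3: 0→r5, 1→r6; r4: 0→r1, 1→r7; r5: 0→r5, 1→r6; r6: 0→r1, 1→r7; r7: 0→r1, 1→r1.
Exploring the product automaton M1 × M2 from the start pair (p0, r0), following both machines on each input symbol, reaches 18 state pairs: (p0, r0), (p2, r1), (p2, r2), (p1, r1), (p3, r1), (p1, r3), (p3, r4), (p4, r1), (p3, r5), (p4, r6), (p1, r7), (p0, r1), (p2, r5), (p1, r6), (p0, r7), (p1, r5), (p3, r6), (p4, r7).
M1 accepts in {p2} and M2 accepts in {r3, r6, r7}; no reachable pair has both components accepting, so no string drives both machines to acceptance simultaneously and L(M1) ∩ L(M2) = ∅.
So no string is accepted by both, and the intersection is empty.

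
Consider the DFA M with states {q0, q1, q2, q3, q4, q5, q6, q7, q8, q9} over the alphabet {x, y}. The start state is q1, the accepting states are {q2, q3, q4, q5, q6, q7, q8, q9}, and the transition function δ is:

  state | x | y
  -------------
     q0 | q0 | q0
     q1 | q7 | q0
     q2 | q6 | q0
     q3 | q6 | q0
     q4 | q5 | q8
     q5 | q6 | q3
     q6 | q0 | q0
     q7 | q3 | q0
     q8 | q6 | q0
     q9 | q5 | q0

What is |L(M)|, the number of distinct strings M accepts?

3

The useful subgraph on states {q1, q3, q6, q7} is acyclic, so L(M) is finite; the longest accepting path visits 4 useful states, giving maximum string length 3.
Counting accepting paths from q1 by length: 1 of length 1, 1 of length 2, 1 of length 3. Total 3.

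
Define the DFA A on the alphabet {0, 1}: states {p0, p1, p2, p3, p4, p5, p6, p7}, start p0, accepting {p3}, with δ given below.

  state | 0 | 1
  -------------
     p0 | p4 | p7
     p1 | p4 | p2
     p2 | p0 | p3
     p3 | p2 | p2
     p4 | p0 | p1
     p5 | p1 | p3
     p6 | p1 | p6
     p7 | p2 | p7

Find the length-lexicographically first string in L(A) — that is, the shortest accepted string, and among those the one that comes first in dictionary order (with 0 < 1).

A breadth-first search from p0 reaches an accepting state first via the path p0 → p7 → p2 → p3 on input 101.
No string of length < 3 is accepted (BFS exhausts all shorter strings without reaching an accepting state), and 101 is the lexicographically least accepting string of length 3.

101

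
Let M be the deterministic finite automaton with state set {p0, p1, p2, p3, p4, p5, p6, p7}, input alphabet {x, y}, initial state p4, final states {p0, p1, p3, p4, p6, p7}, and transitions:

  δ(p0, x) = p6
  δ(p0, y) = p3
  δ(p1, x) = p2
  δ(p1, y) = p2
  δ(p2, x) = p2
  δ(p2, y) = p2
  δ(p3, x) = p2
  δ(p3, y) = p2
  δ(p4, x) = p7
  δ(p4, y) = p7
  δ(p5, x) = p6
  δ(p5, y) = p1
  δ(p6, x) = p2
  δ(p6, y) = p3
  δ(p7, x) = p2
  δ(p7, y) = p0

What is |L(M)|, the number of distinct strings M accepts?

The useful subgraph on states {p0, p3, p4, p6, p7} is acyclic, so L(M) is finite; the longest accepting path visits 5 useful states, giving maximum string length 4.
Counting accepting paths from p4 by length: 1 of length 0, 2 of length 1, 2 of length 2, 4 of length 3, 2 of length 4. Total 11.

11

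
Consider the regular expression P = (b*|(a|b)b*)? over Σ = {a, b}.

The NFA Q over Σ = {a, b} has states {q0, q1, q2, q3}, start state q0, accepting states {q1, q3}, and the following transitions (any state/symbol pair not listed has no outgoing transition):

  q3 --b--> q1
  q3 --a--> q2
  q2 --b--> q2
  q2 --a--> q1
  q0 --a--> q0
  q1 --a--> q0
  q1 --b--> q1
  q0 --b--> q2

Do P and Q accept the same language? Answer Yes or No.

No

The empty string ε is accepted by P but rejected by Q.
So L(P) ≠ L(Q).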